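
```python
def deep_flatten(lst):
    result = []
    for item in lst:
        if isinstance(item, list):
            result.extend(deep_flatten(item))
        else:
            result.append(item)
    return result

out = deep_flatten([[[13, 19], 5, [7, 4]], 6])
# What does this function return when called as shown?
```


deep_flatten([[[13, 19], 5, [7, 4]], 6])
Processing each element:
  [[13, 19], 5, [7, 4]] is a list -> deep_flatten recursively -> [13, 19, 5, 7, 4]
  6 is not a list -> append 6
= [13, 19, 5, 7, 4, 6]


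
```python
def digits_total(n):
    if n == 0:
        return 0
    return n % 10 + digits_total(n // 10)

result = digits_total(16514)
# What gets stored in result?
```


digits_total(16514)
= 4 + digits_total(1651)
= 4 + 1 + digits_total(165)
= 4 + 1 + 5 + digits_total(16)
= 4 + 1 + 5 + 6 + digits_total(1)
= 4 + 1 + 5 + 6 + 1 + digits_total(0)
= 4 + 1 + 5 + 6 + 1 + 0
= 17


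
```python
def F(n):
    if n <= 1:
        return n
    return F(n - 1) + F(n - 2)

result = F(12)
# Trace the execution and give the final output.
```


F(12)
= F(11) + F(10)
= (F(10) + F(9)) + F(10)
Computing bottom-up: F(0)=0, F(1)=1, F(2)=1, F(3)=2, F(4)=3, F(5)=5, F(6)=8, F(7)=13, F(8)=21, F(9)=34, F(10)=55, F(11)=89, F(12)=144
= 144


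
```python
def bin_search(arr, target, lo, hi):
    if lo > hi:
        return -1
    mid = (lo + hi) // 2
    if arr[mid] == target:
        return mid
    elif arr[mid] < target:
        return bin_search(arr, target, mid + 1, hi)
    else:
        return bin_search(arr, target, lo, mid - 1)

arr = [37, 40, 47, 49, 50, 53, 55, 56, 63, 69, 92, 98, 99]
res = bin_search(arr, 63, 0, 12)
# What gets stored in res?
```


bin_search(arr, 63, 0, 12)
lo=0, hi=12, mid=6, arr[mid]=55
55 < 63, search right half
lo=7, hi=12, mid=9, arr[mid]=69
69 > 63, search left half
lo=7, hi=8, mid=7, arr[mid]=56
56 < 63, search right half
lo=8, hi=8, mid=8, arr[mid]=63
arr[8] == 63, found at index 8
= 8


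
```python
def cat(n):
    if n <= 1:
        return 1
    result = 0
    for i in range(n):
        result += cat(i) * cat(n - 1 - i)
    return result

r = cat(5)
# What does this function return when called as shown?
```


cat(5)
= sum of cat(i) * cat(5-1-i) for i in 0..4
First compute sub-values bottom-up:
  cat(0) = 1, cat(1) = 1
  cat(2) = 1*1 + 1*1 = 2
  cat(3) = 1*2 + 1*1 + 2*1 = 5
  cat(4) = 1*5 + 1*2 + 2*1 + 5*1 = 14
Now cat(5):
  cat(0)*cat(4) = 1*14 = 14
  cat(1)*cat(3) = 1*5 = 5
  cat(2)*cat(2) = 2*2 = 4
  cat(3)*cat(1) = 5*1 = 5
  cat(4)*cat(0) = 14*1 = 14
= 14 + 5 + 4 + 5 + 14
= 42


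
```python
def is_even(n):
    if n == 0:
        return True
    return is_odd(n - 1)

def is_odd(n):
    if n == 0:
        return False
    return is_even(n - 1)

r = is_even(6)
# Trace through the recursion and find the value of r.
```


is_even(6)
= is_odd(5)
= is_even(4)
= is_odd(3)
= is_even(2)
= is_odd(1)
= is_even(0)
n == 0: return True
= True


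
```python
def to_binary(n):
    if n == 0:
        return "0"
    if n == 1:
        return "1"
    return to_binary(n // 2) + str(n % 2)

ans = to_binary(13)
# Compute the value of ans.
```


to_binary(13)
= to_binary(6) + "1"
= to_binary(3) + "0" + "1"
= to_binary(1) + "1" + "0" + "1"
= "1" + "1" + "0" + "1"
= "1101"


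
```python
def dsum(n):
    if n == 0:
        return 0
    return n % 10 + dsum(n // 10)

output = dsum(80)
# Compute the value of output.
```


dsum(80)
= 0 + dsum(8)
= 0 + 8 + dsum(0)
= 0 + 8 + 0
= 8


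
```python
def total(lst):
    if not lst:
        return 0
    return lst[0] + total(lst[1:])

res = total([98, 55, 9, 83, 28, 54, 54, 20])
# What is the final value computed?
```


total([98, 55, 9, 83, 28, 54, 54, 20])
= 98 + total([55, 9, 83, 28, 54, 54, 20])
= 98 + 55 + total([9, 83, 28, 54, 54, 20])
= 98 + 55 + 9 + total([83, 28, 54, 54, 20])
= 98 + 55 + 9 + 83 + total([28, 54, 54, 20])
= 98 + 55 + 9 + 83 + 28 + total([54, 54, 20])
= 98 + 55 + 9 + 83 + 28 + 54 + total([54, 20])
= 98 + 55 + 9 + 83 + 28 + 54 + 54 + total([20])
= 98 + 55 + 9 + 83 + 28 + 54 + 54 + 20 + total([])
= 98 + 55 + 9 + 83 + 28 + 54 + 54 + 20 + 0
= 401


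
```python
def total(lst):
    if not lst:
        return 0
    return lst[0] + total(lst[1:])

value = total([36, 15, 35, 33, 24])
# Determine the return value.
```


total([36, 15, 35, 33, 24])
= 36 + total([15, 35, 33, 24])
= 36 + 15 + total([35, 33, 24])
= 36 + 15 + 35 + total([33, 24])
= 36 + 15 + 35 + 33 + total([24])
= 36 + 15 + 35 + 33 + 24 + total([])
= 36 + 15 + 35 + 33 + 24 + 0
= 143


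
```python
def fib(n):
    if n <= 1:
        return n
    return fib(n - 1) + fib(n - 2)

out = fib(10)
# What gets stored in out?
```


fib(10)
= fib(9) + fib(8)
= (fib(8) + fib(7)) + fib(8)
Computing bottom-up: fib(0)=0, fib(1)=1, fib(2)=1, fib(3)=2, fib(4)=3, fib(5)=5, fib(6)=8, fib(7)=13, fib(8)=21, fib(9)=34, fib(10)=55
= 55


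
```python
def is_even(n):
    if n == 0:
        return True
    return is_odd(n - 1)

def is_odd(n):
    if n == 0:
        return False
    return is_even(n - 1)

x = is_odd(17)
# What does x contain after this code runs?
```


is_odd(17)
= is_even(16)
= is_odd(15)
= is_even(14)
= is_odd(13)
= is_even(12)
= is_odd(11)
= is_even(10)
= is_odd(9)
= is_even(8)
= is_odd(7)
= is_even(6)
= is_odd(5)
= is_even(4)
= is_odd(3)
= is_even(2)
= is_odd(1)
= is_even(0)
n == 0: return True
= True


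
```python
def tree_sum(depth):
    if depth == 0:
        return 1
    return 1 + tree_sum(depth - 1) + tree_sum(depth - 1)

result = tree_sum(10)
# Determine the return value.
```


tree_sum(10)
= 1 + tree_sum(9) + tree_sum(9)
= 1 + 2 * tree_sum(9)
tree_sum(k) = 2^(k+1) - 1
tree_sum(0) = 1
tree_sum(1) = 3
tree_sum(2) = 7
tree_sum(3) = 15
tree_sum(4) = 31
tree_sum(10) = 2^11 - 1 = 2047


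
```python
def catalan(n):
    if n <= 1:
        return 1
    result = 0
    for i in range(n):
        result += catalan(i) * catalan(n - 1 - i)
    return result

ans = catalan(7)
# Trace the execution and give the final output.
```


catalan(7)
= sum of catalan(i) * catalan(7-1-i) for i in 0..6
First compute sub-values bottom-up:
  catalan(0) = 1, catalan(1) = 1
  catalan(2) = 1*1 + 1*1 = 2
  catalan(3) = 1*2 + 1*1 + 2*1 = 5
  catalan(4) = 1*5 + 1*2 + 2*1 + 5*1 = 14
  catalan(5) = 1*14 + 1*5 + 2*2 + 5*1 + 14*1 = 42
  catalan(6) = 1*42 + 1*14 + 2*5 + 5*2 + 14*1 + 42*1 = 132
Now catalan(7):
  catalan(0)*catalan(6) = 1*132 = 132
  catalan(1)*catalan(5) = 1*42 = 42
  catalan(2)*catalan(4) = 2*14 = 28
  catalan(3)*catalan(3) = 5*5 = 25
  catalan(4)*catalan(2) = 14*2 = 28
  catalan(5)*catalan(1) = 42*1 = 42
  catalan(6)*catalan(0) = 132*1 = 132
= 132 + 42 + 28 + 25 + 28 + 42 + 132
= 429


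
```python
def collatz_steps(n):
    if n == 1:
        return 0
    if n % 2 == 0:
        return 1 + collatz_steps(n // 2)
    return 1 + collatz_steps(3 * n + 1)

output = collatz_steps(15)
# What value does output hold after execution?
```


collatz_steps(15)
15 is odd -> 3*15+1 = 46 -> collatz_steps(46)
46 is even -> collatz_steps(23)
23 is odd -> 3*23+1 = 70 -> collatz_steps(70)
70 is even -> collatz_steps(35)
35 is odd -> 3*35+1 = 106 -> collatz_steps(106)
106 is even -> collatz_steps(53)
53 is odd -> 3*53+1 = 160 -> collatz_steps(160)
160 is even -> collatz_steps(80)
80 is even -> collatz_steps(40)
40 is even -> collatz_steps(20)
20 is even -> collatz_steps(10)
10 is even -> collatz_steps(5)
5 is odd -> 3*5+1 = 16 -> collatz_steps(16)
16 is even -> collatz_steps(8)
8 is even -> collatz_steps(4)
4 is even -> collatz_steps(2)
2 is even -> collatz_steps(1)
Reached 1 after 17 steps
= 17


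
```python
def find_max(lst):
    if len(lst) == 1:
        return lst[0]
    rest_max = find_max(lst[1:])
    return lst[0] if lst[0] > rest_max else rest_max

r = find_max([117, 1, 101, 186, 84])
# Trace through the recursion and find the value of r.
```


find_max([117, 1, 101, 186, 84])
= compare 117 with find_max([1, 101, 186, 84])
= compare 1 with find_max([101, 186, 84])
= compare 101 with find_max([186, 84])
= compare 186 with find_max([84])
Base: find_max([84]) = 84
compare 186 with 84: max = 186
compare 101 with 186: max = 186
compare 1 with 186: max = 186
compare 117 with 186: max = 186
= 186


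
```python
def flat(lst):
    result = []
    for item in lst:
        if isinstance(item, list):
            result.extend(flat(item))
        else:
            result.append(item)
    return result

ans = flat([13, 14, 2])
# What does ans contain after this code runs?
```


flat([13, 14, 2])
Processing each element:
  13 is not a list -> append 13
  14 is not a list -> append 14
  2 is not a list -> append 2
= [13, 14, 2]


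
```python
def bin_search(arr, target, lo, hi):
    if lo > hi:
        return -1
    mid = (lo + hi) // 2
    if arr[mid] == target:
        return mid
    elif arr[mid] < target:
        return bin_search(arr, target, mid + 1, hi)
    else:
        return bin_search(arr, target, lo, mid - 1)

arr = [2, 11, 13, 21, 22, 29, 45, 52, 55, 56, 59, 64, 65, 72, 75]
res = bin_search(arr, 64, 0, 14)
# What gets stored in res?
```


bin_search(arr, 64, 0, 14)
lo=0, hi=14, mid=7, arr[mid]=52
52 < 64, search right half
lo=8, hi=14, mid=11, arr[mid]=64
arr[11] == 64, found at index 11
= 11


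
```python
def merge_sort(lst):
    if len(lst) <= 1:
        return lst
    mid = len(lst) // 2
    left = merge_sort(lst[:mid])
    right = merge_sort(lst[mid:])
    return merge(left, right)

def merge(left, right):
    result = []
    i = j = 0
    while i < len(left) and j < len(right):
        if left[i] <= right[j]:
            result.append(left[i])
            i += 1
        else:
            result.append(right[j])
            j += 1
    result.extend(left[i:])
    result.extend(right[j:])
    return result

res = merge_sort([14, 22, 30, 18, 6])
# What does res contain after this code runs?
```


merge_sort([14, 22, 30, 18, 6])
Split into [14, 22] and [30, 18, 6]
Left sorted: [14, 22]
Right sorted: [6, 18, 30]
Merge [14, 22] and [6, 18, 30]
= [6, 14, 18, 22, 30]


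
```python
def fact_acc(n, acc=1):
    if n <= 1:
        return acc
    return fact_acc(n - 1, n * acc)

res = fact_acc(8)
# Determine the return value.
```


fact_acc(8, 1)
= fact_acc(7, 8 * 1) = fact_acc(7, 8)
= fact_acc(6, 7 * 8) = fact_acc(6, 56)
= fact_acc(5, 6 * 56) = fact_acc(5, 336)
= fact_acc(4, 5 * 336) = fact_acc(4, 1680)
= fact_acc(3, 4 * 1680) = fact_acc(3, 6720)
= fact_acc(2, 3 * 6720) = fact_acc(2, 20160)
= fact_acc(1, 2 * 20160) = fact_acc(1, 40320)
n <= 1, return acc = 40320


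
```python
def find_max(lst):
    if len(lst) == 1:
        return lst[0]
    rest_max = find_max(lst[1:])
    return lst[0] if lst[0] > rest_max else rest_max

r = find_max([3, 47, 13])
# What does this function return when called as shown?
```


find_max([3, 47, 13])
= compare 3 with find_max([47, 13])
= compare 47 with find_max([13])
Base: find_max([13]) = 13
compare 47 with 13: max = 47
compare 3 with 47: max = 47
= 47


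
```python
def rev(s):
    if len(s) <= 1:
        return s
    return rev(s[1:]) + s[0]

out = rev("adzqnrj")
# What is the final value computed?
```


rev("adzqnrj")
= rev("dzqnrj") + "a"
= rev("zqnrj") + "d" + "a"
= rev("qnrj") + "z" + "d" + "a"
= rev("nrj") + "q" + "z" + "d" + "a"
= rev("rj") + "n" + "q" + "z" + "d" + "a"
= rev("j") + "r" + "n" + "q" + "z" + "d" + "a"
= "j" + "r" + "n" + "q" + "z" + "d" + "a"
= "jrnqzda"


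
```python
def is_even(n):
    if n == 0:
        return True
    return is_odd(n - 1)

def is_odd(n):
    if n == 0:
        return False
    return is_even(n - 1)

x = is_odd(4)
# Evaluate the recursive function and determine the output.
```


is_odd(4)
= is_even(3)
= is_odd(2)
= is_even(1)
= is_odd(0)
n == 0: return False
= False


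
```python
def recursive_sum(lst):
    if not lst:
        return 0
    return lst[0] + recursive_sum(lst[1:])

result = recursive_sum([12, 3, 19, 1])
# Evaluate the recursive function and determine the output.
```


recursive_sum([12, 3, 19, 1])
= 12 + recursive_sum([3, 19, 1])
= 12 + 3 + recursive_sum([19, 1])
= 12 + 3 + 19 + recursive_sum([1])
= 12 + 3 + 19 + 1 + recursive_sum([])
= 12 + 3 + 19 + 1 + 0
= 35


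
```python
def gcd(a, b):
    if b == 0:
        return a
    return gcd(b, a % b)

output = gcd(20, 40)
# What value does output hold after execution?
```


gcd(20, 40)
= gcd(40, 20 % 40) = gcd(40, 20)
= gcd(20, 40 % 20) = gcd(20, 0)
b == 0, return a = 20


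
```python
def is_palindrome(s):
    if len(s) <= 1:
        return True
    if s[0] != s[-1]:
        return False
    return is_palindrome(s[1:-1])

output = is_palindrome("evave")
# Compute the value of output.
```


is_palindrome("evave")
"evave": s[0]='e' == s[-1]='e' -> is_palindrome("vav")
"vav": s[0]='v' == s[-1]='v' -> is_palindrome("a")
"a": len <= 1 -> True
= True


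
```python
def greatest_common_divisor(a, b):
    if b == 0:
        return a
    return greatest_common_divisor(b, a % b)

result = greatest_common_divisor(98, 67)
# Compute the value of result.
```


greatest_common_divisor(98, 67)
= greatest_common_divisor(67, 98 % 67) = greatest_common_divisor(67, 31)
= greatest_common_divisor(31, 67 % 31) = greatest_common_divisor(31, 5)
= greatest_common_divisor(5, 31 % 5) = greatest_common_divisor(5, 1)
= greatest_common_divisor(1, 5 % 1) = greatest_common_divisor(1, 0)
b == 0, return a = 1


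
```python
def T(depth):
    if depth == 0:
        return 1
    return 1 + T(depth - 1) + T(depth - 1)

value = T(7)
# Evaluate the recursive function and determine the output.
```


T(7)
= 1 + T(6) + T(6)
= 1 + 2 * T(6)
T(k) = 2^(k+1) - 1
T(0) = 1
T(1) = 3
T(2) = 7
T(3) = 15
T(4) = 31
T(7) = 2^8 - 1 = 255


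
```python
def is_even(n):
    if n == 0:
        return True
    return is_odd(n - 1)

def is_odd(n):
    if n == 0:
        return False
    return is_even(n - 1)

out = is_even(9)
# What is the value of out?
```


is_even(9)
= is_odd(8)
= is_even(7)
= is_odd(6)
= is_even(5)
= is_odd(4)
= is_even(3)
= is_odd(2)
= is_even(1)
= is_odd(0)
n == 0: return False
= False


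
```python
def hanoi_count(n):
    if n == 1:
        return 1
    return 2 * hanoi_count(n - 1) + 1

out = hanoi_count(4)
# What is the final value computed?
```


hanoi_count(4)
= 2 * hanoi_count(3) + 1
= 2 * (2 * hanoi_count(2) + 1) + 1
= 2 * (2 * (2 * hanoi_count(1) + 1) + 1) + 1
Now compute bottom-up:
hanoi_count(1) = 1
hanoi_count(2) = 2 * 1 + 1 = 3
hanoi_count(3) = 2 * 3 + 1 = 7
hanoi_count(4) = 2 * 7 + 1 = 15
= 15


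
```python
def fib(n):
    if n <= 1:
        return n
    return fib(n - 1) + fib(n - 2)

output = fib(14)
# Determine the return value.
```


fib(14)
= fib(13) + fib(12)
= (fib(12) + fib(11)) + fib(12)
Computing bottom-up: fib(0)=0, fib(1)=1, fib(2)=1, fib(3)=2, fib(4)=3, fib(5)=5, fib(6)=8, fib(7)=13, fib(8)=21, fib(9)=34, fib(10)=55, fib(11)=89, fib(12)=144, fib(13)=233, fib(14)=377
= 377


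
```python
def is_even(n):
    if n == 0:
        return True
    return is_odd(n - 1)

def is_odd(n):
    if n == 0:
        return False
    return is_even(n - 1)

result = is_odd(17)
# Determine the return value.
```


is_odd(17)
= is_even(16)
= is_odd(15)
= is_even(14)
= is_odd(13)
= is_even(12)
= is_odd(11)
= is_even(10)
= is_odd(9)
= is_even(8)
= is_odd(7)
= is_even(6)
= is_odd(5)
= is_even(4)
= is_odd(3)
= is_even(2)
= is_odd(1)
= is_even(0)
n == 0: return True
= True


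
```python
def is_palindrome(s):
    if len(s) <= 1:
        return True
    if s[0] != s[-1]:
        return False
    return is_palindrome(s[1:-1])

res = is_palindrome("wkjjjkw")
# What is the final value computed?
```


is_palindrome("wkjjjkw")
"wkjjjkw": s[0]='w' == s[-1]='w' -> is_palindrome("kjjjk")
"kjjjk": s[0]='k' == s[-1]='k' -> is_palindrome("jjj")
"jjj": s[0]='j' == s[-1]='j' -> is_palindrome("j")
"j": len <= 1 -> True
= True


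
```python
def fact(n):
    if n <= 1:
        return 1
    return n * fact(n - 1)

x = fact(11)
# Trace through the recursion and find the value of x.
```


fact(11)
= 11 * fact(10)
= 11 * 10 * fact(9)
= 11 * 10 * 9 * fact(8)
= 11 * 10 * 9 * 8 * fact(7)
= 11 * 10 * 9 * 8 * 7 * fact(6)
= 11 * 10 * 9 * 8 * 7 * 6 * fact(5)
= 11 * 10 * 9 * 8 * 7 * 6 * 5 * fact(4)
= 11 * 10 * 9 * 8 * 7 * 6 * 5 * 4 * fact(3)
= 11 * 10 * 9 * 8 * 7 * 6 * 5 * 4 * 3 * fact(2)
= 11 * 10 * 9 * 8 * 7 * 6 * 5 * 4 * 3 * 2 * fact(1)
= 11 * 10 * 9 * 8 * 7 * 6 * 5 * 4 * 3 * 2 * 1
= 39916800


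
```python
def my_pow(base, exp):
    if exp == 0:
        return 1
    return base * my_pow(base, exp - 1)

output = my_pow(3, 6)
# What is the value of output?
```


my_pow(3, 6)
= 3 * my_pow(3, 5)
= 3 * 3 * my_pow(3, 4)
= 3 * 3 * 3 * my_pow(3, 3)
= 3 * 3 * 3 * 3 * my_pow(3, 2)
= 3 * 3 * 3 * 3 * 3 * my_pow(3, 1)
= 3 * 3 * 3 * 3 * 3 * 3 * my_pow(3, 0)
= 3 * 3 * 3 * 3 * 3 * 3 * 1
= 729


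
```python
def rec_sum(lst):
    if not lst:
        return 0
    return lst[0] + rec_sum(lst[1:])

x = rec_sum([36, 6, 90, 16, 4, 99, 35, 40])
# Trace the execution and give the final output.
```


rec_sum([36, 6, 90, 16, 4, 99, 35, 40])
= 36 + rec_sum([6, 90, 16, 4, 99, 35, 40])
= 36 + 6 + rec_sum([90, 16, 4, 99, 35, 40])
= 36 + 6 + 90 + rec_sum([16, 4, 99, 35, 40])
= 36 + 6 + 90 + 16 + rec_sum([4, 99, 35, 40])
= 36 + 6 + 90 + 16 + 4 + rec_sum([99, 35, 40])
= 36 + 6 + 90 + 16 + 4 + 99 + rec_sum([35, 40])
= 36 + 6 + 90 + 16 + 4 + 99 + 35 + rec_sum([40])
= 36 + 6 + 90 + 16 + 4 + 99 + 35 + 40 + rec_sum([])
= 36 + 6 + 90 + 16 + 4 + 99 + 35 + 40 + 0
= 326


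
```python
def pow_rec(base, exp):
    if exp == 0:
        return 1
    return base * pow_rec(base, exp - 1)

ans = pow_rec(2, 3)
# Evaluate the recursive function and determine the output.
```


pow_rec(2, 3)
= 2 * pow_rec(2, 2)
= 2 * 2 * pow_rec(2, 1)
= 2 * 2 * 2 * pow_rec(2, 0)
= 2 * 2 * 2 * 1
= 8


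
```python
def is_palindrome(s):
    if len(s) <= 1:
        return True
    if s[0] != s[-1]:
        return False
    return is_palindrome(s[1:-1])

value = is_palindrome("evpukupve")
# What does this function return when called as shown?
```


is_palindrome("evpukupve")
"evpukupve": s[0]='e' == s[-1]='e' -> is_palindrome("vpukupv")
"vpukupv": s[0]='v' == s[-1]='v' -> is_palindrome("pukup")
"pukup": s[0]='p' == s[-1]='p' -> is_palindrome("uku")
"uku": s[0]='u' == s[-1]='u' -> is_palindrome("k")
"k": len <= 1 -> True
= True


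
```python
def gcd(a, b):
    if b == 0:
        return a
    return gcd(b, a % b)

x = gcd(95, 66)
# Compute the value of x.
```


gcd(95, 66)
= gcd(66, 95 % 66) = gcd(66, 29)
= gcd(29, 66 % 29) = gcd(29, 8)
= gcd(8, 29 % 8) = gcd(8, 5)
= gcd(5, 8 % 5) = gcd(5, 3)
= gcd(3, 5 % 3) = gcd(3, 2)
= gcd(2, 3 % 2) = gcd(2, 1)
= gcd(1, 2 % 1) = gcd(1, 0)
b == 0, return a = 1


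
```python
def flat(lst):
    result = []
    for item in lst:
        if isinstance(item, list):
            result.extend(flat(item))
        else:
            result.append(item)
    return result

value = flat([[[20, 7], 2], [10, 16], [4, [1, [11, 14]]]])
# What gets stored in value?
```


flat([[[20, 7], 2], [10, 16], [4, [1, [11, 14]]]])
Processing each element:
  [[20, 7], 2] is a list -> flat recursively -> [20, 7, 2]
  [10, 16] is a list -> flat recursively -> [10, 16]
  [4, [1, [11, 14]]] is a list -> flat recursively -> [4, 1, 11, 14]
= [20, 7, 2, 10, 16, 4, 1, 11, 14]


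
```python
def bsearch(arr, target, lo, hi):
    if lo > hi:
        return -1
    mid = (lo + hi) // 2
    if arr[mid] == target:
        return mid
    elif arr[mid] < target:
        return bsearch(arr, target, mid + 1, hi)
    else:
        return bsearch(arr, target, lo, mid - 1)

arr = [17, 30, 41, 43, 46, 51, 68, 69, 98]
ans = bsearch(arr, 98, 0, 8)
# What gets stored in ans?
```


bsearch(arr, 98, 0, 8)
lo=0, hi=8, mid=4, arr[mid]=46
46 < 98, search right half
lo=5, hi=8, mid=6, arr[mid]=68
68 < 98, search right half
lo=7, hi=8, mid=7, arr[mid]=69
69 < 98, search right half
lo=8, hi=8, mid=8, arr[mid]=98
arr[8] == 98, found at index 8
= 8


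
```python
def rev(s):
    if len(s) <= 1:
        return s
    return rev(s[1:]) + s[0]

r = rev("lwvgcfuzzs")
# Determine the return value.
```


rev("lwvgcfuzzs")
= rev("wvgcfuzzs") + "l"
= rev("vgcfuzzs") + "w" + "l"
= rev("gcfuzzs") + "v" + "w" + "l"
= rev("cfuzzs") + "g" + "v" + "w" + "l"
= rev("fuzzs") + "c" + "g" + "v" + "w" + "l"
= rev("uzzs") + "f" + "c" + "g" + "v" + "w" + "l"
= rev("zzs") + "u" + "f" + "c" + "g" + "v" + "w" + "l"
= rev("zs") + "z" + "u" + "f" + "c" + "g" + "v" + "w" + "l"
= rev("s") + "z" + "z" + "u" + "f" + "c" + "g" + "v" + "w" + "l"
= "s" + "z" + "z" + "u" + "f" + "c" + "g" + "v" + "w" + "l"
= "szzufcgvwl"


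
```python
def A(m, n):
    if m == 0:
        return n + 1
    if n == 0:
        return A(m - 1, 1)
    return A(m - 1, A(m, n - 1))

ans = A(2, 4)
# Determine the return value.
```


A(2, 4)
= A(1, A(2, 3))
First compute A(2, 3) = 9
= A(1, 9)
= 11


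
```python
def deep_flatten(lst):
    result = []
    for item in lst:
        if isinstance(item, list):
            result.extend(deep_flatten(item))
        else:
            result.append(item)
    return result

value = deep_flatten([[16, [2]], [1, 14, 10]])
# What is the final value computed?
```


deep_flatten([[16, [2]], [1, 14, 10]])
Processing each element:
  [16, [2]] is a list -> deep_flatten recursively -> [16, 2]
  [1, 14, 10] is a list -> deep_flatten recursively -> [1, 14, 10]
= [16, 2, 1, 14, 10]


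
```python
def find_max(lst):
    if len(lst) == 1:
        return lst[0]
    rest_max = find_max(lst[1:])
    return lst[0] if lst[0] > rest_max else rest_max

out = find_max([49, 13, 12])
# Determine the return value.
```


find_max([49, 13, 12])
= compare 49 with find_max([13, 12])
= compare 13 with find_max([12])
Base: find_max([12]) = 12
compare 13 with 12: max = 13
compare 49 with 13: max = 49
= 49


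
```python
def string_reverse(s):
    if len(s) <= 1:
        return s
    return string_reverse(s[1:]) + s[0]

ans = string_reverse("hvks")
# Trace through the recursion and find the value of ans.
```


string_reverse("hvks")
= string_reverse("vks") + "h"
= string_reverse("ks") + "v" + "h"
= string_reverse("s") + "k" + "v" + "h"
= "s" + "k" + "v" + "h"
= "skvh"


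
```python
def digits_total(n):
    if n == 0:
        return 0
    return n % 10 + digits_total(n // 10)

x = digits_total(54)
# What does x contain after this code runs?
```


digits_total(54)
= 4 + digits_total(5)
= 4 + 5 + digits_total(0)
= 4 + 5 + 0
= 9


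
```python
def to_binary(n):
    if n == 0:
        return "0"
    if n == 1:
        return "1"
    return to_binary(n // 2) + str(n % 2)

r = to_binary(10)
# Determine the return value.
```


to_binary(10)
= to_binary(5) + "0"
= to_binary(2) + "1" + "0"
= to_binary(1) + "0" + "1" + "0"
= "1" + "0" + "1" + "0"
= "1010"


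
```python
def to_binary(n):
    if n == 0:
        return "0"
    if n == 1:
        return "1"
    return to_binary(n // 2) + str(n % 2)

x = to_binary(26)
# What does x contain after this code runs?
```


to_binary(26)
= to_binary(13) + "0"
= to_binary(6) + "1" + "0"
= to_binary(3) + "0" + "1" + "0"
= to_binary(1) + "1" + "0" + "1" + "0"
= "1" + "1" + "0" + "1" + "0"
= "11010"


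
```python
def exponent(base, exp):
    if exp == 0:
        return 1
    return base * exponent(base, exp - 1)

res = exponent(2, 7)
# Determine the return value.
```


exponent(2, 7)
= 2 * exponent(2, 6)
= 2 * 2 * exponent(2, 5)
= 2 * 2 * 2 * exponent(2, 4)
= 2 * 2 * 2 * 2 * exponent(2, 3)
= 2 * 2 * 2 * 2 * 2 * exponent(2, 2)
= 2 * 2 * 2 * 2 * 2 * 2 * exponent(2, 1)
= 2 * 2 * 2 * 2 * 2 * 2 * 2 * exponent(2, 0)
= 2 * 2 * 2 * 2 * 2 * 2 * 2 * 1
= 128


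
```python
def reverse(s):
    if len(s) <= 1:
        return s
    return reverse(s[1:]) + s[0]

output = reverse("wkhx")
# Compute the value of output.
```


reverse("wkhx")
= reverse("khx") + "w"
= reverse("hx") + "k" + "w"
= reverse("x") + "h" + "k" + "w"
= "x" + "h" + "k" + "w"
= "xhkw"


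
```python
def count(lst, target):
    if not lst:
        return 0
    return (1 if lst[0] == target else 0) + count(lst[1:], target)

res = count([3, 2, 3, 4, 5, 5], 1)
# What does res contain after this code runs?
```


count([3, 2, 3, 4, 5, 5], 1)
lst[0]=3 != 1: 0 + count([2, 3, 4, 5, 5], 1)
lst[0]=2 != 1: 0 + count([3, 4, 5, 5], 1)
lst[0]=3 != 1: 0 + count([4, 5, 5], 1)
lst[0]=4 != 1: 0 + count([5, 5], 1)
lst[0]=5 != 1: 0 + count([5], 1)
lst[0]=5 != 1: 0 + count([], 1)
= 0


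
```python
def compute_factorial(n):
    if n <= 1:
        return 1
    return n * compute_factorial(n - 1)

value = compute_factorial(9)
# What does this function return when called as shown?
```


compute_factorial(9)
= 9 * compute_factorial(8)
= 9 * 8 * compute_factorial(7)
= 9 * 8 * 7 * compute_factorial(6)
= 9 * 8 * 7 * 6 * compute_factorial(5)
= 9 * 8 * 7 * 6 * 5 * compute_factorial(4)
= 9 * 8 * 7 * 6 * 5 * 4 * compute_factorial(3)
= 9 * 8 * 7 * 6 * 5 * 4 * 3 * compute_factorial(2)
= 9 * 8 * 7 * 6 * 5 * 4 * 3 * 2 * compute_factorial(1)
= 9 * 8 * 7 * 6 * 5 * 4 * 3 * 2 * 1
= 362880


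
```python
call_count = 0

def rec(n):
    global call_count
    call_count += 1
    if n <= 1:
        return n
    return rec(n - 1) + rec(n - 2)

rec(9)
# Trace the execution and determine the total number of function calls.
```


rec(9) calls rec(8) and rec(7); each non-base call branches into two more.
Let C(k) = total number of calls made by rec(k), including the call to rec(k) itself.
Base cases: C(0) = 1, C(1) = 1
Recurrence: C(k) = 1 + C(k-1) + C(k-2)
  C(2) = 1 + C(1) + C(0) = 1 + 1 + 1 = 3
  C(3) = 1 + C(2) + C(1) = 1 + 3 + 1 = 5
  C(4) = 1 + C(3) + C(2) = 1 + 5 + 3 = 9
  C(5) = 1 + C(4) + C(3) = 1 + 9 + 5 = 15
  C(6) = 1 + C(5) + C(4) = 1 + 15 + 9 = 25
  C(7) = 1 + C(6) + C(5) = 1 + 25 + 15 = 41
  C(8) = 1 + C(7) + C(6) = 1 + 41 + 25 = 67
  C(9) = 1 + C(8) + C(7) = 1 + 67 + 41 = 109
Total calls = C(9) = 109


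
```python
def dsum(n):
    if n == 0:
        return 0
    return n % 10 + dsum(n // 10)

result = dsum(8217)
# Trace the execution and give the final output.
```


dsum(8217)
= 7 + dsum(821)
= 7 + 1 + dsum(82)
= 7 + 1 + 2 + dsum(8)
= 7 + 1 + 2 + 8 + dsum(0)
= 7 + 1 + 2 + 8 + 0
= 18


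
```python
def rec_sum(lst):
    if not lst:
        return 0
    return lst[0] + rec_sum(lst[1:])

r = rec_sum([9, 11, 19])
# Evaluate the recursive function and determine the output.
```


rec_sum([9, 11, 19])
= 9 + rec_sum([11, 19])
= 9 + 11 + rec_sum([19])
= 9 + 11 + 19 + rec_sum([])
= 9 + 11 + 19 + 0
= 39


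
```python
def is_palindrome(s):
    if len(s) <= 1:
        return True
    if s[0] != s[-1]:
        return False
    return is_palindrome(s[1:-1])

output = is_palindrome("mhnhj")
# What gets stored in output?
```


is_palindrome("mhnhj")
"mhnhj": s[0]='m' != s[-1]='j' -> False
= False


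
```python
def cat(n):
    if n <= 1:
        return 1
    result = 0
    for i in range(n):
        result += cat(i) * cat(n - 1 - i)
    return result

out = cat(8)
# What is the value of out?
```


cat(8)
= sum of cat(i) * cat(8-1-i) for i in 0..7
First compute sub-values bottom-up:
  cat(0) = 1, cat(1) = 1
  cat(2) = 1*1 + 1*1 = 2
  cat(3) = 1*2 + 1*1 + 2*1 = 5
  cat(4) = 1*5 + 1*2 + 2*1 + 5*1 = 14
  cat(5) = 1*14 + 1*5 + 2*2 + 5*1 + 14*1 = 42
  cat(6) = 1*42 + 1*14 + 2*5 + 5*2 + 14*1 + 42*1 = 132
  cat(7) = 1*132 + 1*42 + 2*14 + 5*5 + 14*2 + 42*1 + 132*1 = 429
Now cat(8):
  cat(0)*cat(7) = 1*429 = 429
  cat(1)*cat(6) = 1*132 = 132
  cat(2)*cat(5) = 2*42 = 84
  cat(3)*cat(4) = 5*14 = 70
  cat(4)*cat(3) = 14*5 = 70
  cat(5)*cat(2) = 42*2 = 84
  cat(6)*cat(1) = 132*1 = 132
  cat(7)*cat(0) = 429*1 = 429
= 429 + 132 + 84 + 70 + 70 + 84 + 132 + 429
= 1430


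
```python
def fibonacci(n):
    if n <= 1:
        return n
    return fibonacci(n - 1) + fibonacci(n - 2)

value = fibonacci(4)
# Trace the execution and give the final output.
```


fibonacci(4)
= fibonacci(3) + fibonacci(2)
= (fibonacci(2) + fibonacci(1)) + fibonacci(2)
Computing bottom-up: fibonacci(0)=0, fibonacci(1)=1, fibonacci(2)=1, fibonacci(3)=2, fibonacci(4)=3
= 3


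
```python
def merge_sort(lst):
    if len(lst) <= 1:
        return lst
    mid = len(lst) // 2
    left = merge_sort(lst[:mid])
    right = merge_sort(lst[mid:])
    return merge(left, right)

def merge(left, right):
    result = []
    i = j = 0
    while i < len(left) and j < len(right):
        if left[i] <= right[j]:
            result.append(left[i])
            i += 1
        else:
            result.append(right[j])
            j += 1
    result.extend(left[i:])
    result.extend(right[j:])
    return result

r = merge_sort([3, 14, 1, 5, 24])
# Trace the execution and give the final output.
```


merge_sort([3, 14, 1, 5, 24])
Split into [3, 14] and [1, 5, 24]
Left sorted: [3, 14]
Right sorted: [1, 5, 24]
Merge [3, 14] and [1, 5, 24]
= [1, 3, 5, 14, 24]


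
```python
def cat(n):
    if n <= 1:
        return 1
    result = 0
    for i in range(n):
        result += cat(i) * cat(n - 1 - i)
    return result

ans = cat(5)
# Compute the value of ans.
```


cat(5)
= sum of cat(i) * cat(5-1-i) for i in 0..4
First compute sub-values bottom-up:
  cat(0) = 1, cat(1) = 1
  cat(2) = 1*1 + 1*1 = 2
  cat(3) = 1*2 + 1*1 + 2*1 = 5
  cat(4) = 1*5 + 1*2 + 2*1 + 5*1 = 14
Now cat(5):
  cat(0)*cat(4) = 1*14 = 14
  cat(1)*cat(3) = 1*5 = 5
  cat(2)*cat(2) = 2*2 = 4
  cat(3)*cat(1) = 5*1 = 5
  cat(4)*cat(0) = 14*1 = 14
= 14 + 5 + 4 + 5 + 14
= 42


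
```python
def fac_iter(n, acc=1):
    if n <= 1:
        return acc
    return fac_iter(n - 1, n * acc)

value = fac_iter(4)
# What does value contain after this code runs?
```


fac_iter(4, 1)
= fac_iter(3, 4 * 1) = fac_iter(3, 4)
= fac_iter(2, 3 * 4) = fac_iter(2, 12)
= fac_iter(1, 2 * 12) = fac_iter(1, 24)
n <= 1, return acc = 24


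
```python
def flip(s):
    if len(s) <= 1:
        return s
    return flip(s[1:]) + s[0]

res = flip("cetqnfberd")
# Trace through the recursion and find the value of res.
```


flip("cetqnfberd")
= flip("etqnfberd") + "c"
= flip("tqnfberd") + "e" + "c"
= flip("qnfberd") + "t" + "e" + "c"
= flip("nfberd") + "q" + "t" + "e" + "c"
= flip("fberd") + "n" + "q" + "t" + "e" + "c"
= flip("berd") + "f" + "n" + "q" + "t" + "e" + "c"
= flip("erd") + "b" + "f" + "n" + "q" + "t" + "e" + "c"
= flip("rd") + "e" + "b" + "f" + "n" + "q" + "t" + "e" + "c"
= flip("d") + "r" + "e" + "b" + "f" + "n" + "q" + "t" + "e" + "c"
= "d" + "r" + "e" + "b" + "f" + "n" + "q" + "t" + "e" + "c"
= "drebfnqtec"


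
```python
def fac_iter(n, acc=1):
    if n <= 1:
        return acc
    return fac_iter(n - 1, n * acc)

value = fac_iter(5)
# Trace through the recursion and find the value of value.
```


fac_iter(5, 1)
= fac_iter(4, 5 * 1) = fac_iter(4, 5)
= fac_iter(3, 4 * 5) = fac_iter(3, 20)
= fac_iter(2, 3 * 20) = fac_iter(2, 60)
= fac_iter(1, 2 * 60) = fac_iter(1, 120)
n <= 1, return acc = 120


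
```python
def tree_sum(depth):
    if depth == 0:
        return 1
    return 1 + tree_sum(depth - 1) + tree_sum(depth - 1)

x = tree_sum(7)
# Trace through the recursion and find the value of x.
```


tree_sum(7)
= 1 + tree_sum(6) + tree_sum(6)
= 1 + 2 * tree_sum(6)
tree_sum(k) = 2^(k+1) - 1
tree_sum(0) = 1
tree_sum(1) = 3
tree_sum(2) = 7
tree_sum(3) = 15
tree_sum(4) = 31
tree_sum(7) = 2^8 - 1 = 255


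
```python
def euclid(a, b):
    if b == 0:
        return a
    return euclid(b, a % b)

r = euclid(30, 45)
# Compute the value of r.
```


euclid(30, 45)
= euclid(45, 30 % 45) = euclid(45, 30)
= euclid(30, 45 % 30) = euclid(30, 15)
= euclid(15, 30 % 15) = euclid(15, 0)
b == 0, return a = 15


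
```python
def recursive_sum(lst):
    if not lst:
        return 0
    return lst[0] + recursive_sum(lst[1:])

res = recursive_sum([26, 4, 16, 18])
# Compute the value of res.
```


recursive_sum([26, 4, 16, 18])
= 26 + recursive_sum([4, 16, 18])
= 26 + 4 + recursive_sum([16, 18])
= 26 + 4 + 16 + recursive_sum([18])
= 26 + 4 + 16 + 18 + recursive_sum([])
= 26 + 4 + 16 + 18 + 0
= 64


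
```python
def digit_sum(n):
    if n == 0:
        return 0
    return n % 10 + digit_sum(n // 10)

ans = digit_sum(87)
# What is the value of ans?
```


digit_sum(87)
= 7 + digit_sum(8)
= 7 + 8 + digit_sum(0)
= 7 + 8 + 0
= 15


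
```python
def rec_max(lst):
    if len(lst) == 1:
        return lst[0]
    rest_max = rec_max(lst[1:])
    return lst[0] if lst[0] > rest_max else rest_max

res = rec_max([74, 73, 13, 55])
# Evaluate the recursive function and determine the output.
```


rec_max([74, 73, 13, 55])
= compare 74 with rec_max([73, 13, 55])
= compare 73 with rec_max([13, 55])
= compare 13 with rec_max([55])
Base: rec_max([55]) = 55
compare 13 with 55: max = 55
compare 73 with 55: max = 73
compare 74 with 73: max = 74
= 74


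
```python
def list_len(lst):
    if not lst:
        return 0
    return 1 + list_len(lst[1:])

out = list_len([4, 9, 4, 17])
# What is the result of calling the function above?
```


list_len([4, 9, 4, 17])
= 1 + list_len([9, 4, 17])
= 1 + 1 + list_len([4, 17])
= 1 + 1 + 1 + list_len([17])
= 1 + 1 + 1 + 1 + list_len([])
= 1 + 1 + 1 + 1 + 0
= 4


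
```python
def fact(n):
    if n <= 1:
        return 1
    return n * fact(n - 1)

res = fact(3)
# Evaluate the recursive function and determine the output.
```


fact(3)
= 3 * fact(2)
= 3 * 2 * fact(1)
= 3 * 2 * 1
= 6


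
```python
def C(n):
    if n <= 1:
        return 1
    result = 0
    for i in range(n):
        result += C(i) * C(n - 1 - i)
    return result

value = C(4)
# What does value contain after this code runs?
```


C(4)
= sum of C(i) * C(4-1-i) for i in 0..3
First compute sub-values bottom-up:
  C(0) = 1, C(1) = 1
  C(2) = 1*1 + 1*1 = 2
  C(3) = 1*2 + 1*1 + 2*1 = 5
Now C(4):
  C(0)*C(3) = 1*5 = 5
  C(1)*C(2) = 1*2 = 2
  C(2)*C(1) = 2*1 = 2
  C(3)*C(0) = 5*1 = 5
= 5 + 2 + 2 + 5
= 14


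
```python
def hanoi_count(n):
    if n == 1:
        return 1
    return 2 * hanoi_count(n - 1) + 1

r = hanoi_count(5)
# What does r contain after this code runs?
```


hanoi_count(5)
= 2 * hanoi_count(4) + 1
= 2 * (2 * hanoi_count(3) + 1) + 1
= 2 * (2 * (2 * hanoi_count(2) + 1) + 1) + 1
= 2 * (2 * (2 * (2 * hanoi_count(1) + 1) + 1) + 1) + 1
Now compute bottom-up:
hanoi_count(1) = 1
hanoi_count(2) = 2 * 1 + 1 = 3
hanoi_count(3) = 2 * 3 + 1 = 7
hanoi_count(4) = 2 * 7 + 1 = 15
hanoi_count(5) = 2 * 15 + 1 = 31
= 31


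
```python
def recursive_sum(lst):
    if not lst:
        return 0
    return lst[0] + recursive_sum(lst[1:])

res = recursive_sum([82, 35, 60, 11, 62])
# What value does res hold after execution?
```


recursive_sum([82, 35, 60, 11, 62])
= 82 + recursive_sum([35, 60, 11, 62])
= 82 + 35 + recursive_sum([60, 11, 62])
= 82 + 35 + 60 + recursive_sum([11, 62])
= 82 + 35 + 60 + 11 + recursive_sum([62])
= 82 + 35 + 60 + 11 + 62 + recursive_sum([])
= 82 + 35 + 60 + 11 + 62 + 0
= 250


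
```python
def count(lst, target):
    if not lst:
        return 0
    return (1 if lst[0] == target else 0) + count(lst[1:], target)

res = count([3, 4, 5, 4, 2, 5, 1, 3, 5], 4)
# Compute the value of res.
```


count([3, 4, 5, 4, 2, 5, 1, 3, 5], 4)
lst[0]=3 != 4: 0 + count([4, 5, 4, 2, 5, 1, 3, 5], 4)
lst[0]=4 == 4: 1 + count([5, 4, 2, 5, 1, 3, 5], 4)
lst[0]=5 != 4: 0 + count([4, 2, 5, 1, 3, 5], 4)
lst[0]=4 == 4: 1 + count([2, 5, 1, 3, 5], 4)
lst[0]=2 != 4: 0 + count([5, 1, 3, 5], 4)
lst[0]=5 != 4: 0 + count([1, 3, 5], 4)
lst[0]=1 != 4: 0 + count([3, 5], 4)
lst[0]=3 != 4: 0 + count([5], 4)
lst[0]=5 != 4: 0 + count([], 4)
= 2


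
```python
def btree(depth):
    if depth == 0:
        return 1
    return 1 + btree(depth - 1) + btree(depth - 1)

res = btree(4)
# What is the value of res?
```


btree(4)
= 1 + btree(3) + btree(3)
= 1 + 2 * btree(3)
btree(k) = 2^(k+1) - 1
btree(0) = 1
btree(1) = 3
btree(2) = 7
btree(3) = 15
btree(4) = 31
btree(4) = 2^5 - 1 = 31


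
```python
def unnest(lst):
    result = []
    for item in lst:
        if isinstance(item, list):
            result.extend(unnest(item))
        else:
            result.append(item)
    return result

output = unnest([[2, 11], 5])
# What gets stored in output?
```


unnest([[2, 11], 5])
Processing each element:
  [2, 11] is a list -> unnest recursively -> [2, 11]
  5 is not a list -> append 5
= [2, 11, 5]


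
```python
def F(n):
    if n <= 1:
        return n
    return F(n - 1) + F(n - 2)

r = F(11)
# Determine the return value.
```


F(11)
= F(10) + F(9)
= (F(9) + F(8)) + F(9)
Computing bottom-up: F(0)=0, F(1)=1, F(2)=1, F(3)=2, F(4)=3, F(5)=5, F(6)=8, F(7)=13, F(8)=21, F(9)=34, F(10)=55, F(11)=89
= 89


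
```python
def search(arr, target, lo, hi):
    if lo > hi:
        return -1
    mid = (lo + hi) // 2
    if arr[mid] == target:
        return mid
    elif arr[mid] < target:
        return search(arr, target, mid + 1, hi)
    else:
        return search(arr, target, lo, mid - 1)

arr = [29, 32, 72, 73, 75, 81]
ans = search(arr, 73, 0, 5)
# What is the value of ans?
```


search(arr, 73, 0, 5)
lo=0, hi=5, mid=2, arr[mid]=72
72 < 73, search right half
lo=3, hi=5, mid=4, arr[mid]=75
75 > 73, search left half
lo=3, hi=3, mid=3, arr[mid]=73
arr[3] == 73, found at index 3
= 3


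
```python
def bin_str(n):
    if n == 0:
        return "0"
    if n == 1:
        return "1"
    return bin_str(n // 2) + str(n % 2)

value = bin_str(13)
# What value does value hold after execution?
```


bin_str(13)
= bin_str(6) + "1"
= bin_str(3) + "0" + "1"
= bin_str(1) + "1" + "0" + "1"
= "1" + "1" + "0" + "1"
= "1101"


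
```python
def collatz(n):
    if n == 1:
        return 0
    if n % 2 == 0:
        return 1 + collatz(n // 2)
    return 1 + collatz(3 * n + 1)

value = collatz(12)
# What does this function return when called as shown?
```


collatz(12)
12 is even -> collatz(6)
6 is even -> collatz(3)
3 is odd -> 3*3+1 = 10 -> collatz(10)
10 is even -> collatz(5)
5 is odd -> 3*5+1 = 16 -> collatz(16)
16 is even -> collatz(8)
8 is even -> collatz(4)
4 is even -> collatz(2)
2 is even -> collatz(1)
Reached 1 after 9 steps
= 9


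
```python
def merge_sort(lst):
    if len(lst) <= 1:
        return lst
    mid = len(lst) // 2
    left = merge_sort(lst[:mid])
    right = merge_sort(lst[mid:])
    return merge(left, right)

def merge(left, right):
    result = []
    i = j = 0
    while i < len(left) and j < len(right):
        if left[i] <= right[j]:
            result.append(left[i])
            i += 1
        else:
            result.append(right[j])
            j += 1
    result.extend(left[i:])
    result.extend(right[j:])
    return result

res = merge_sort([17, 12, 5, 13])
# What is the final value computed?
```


merge_sort([17, 12, 5, 13])
Split into [17, 12] and [5, 13]
Left sorted: [12, 17]
Right sorted: [5, 13]
Merge [12, 17] and [5, 13]
= [5, 12, 13, 17]


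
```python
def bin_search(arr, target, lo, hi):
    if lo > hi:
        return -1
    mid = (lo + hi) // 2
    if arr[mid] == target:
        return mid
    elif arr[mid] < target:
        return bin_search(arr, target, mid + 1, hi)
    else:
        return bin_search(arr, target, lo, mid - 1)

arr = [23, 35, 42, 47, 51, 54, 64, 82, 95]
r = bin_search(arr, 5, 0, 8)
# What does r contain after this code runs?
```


bin_search(arr, 5, 0, 8)
lo=0, hi=8, mid=4, arr[mid]=51
51 > 5, search left half
lo=0, hi=3, mid=1, arr[mid]=35
35 > 5, search left half
lo=0, hi=0, mid=0, arr[mid]=23
23 > 5, search left half
lo > hi, target not found, return -1
= -1


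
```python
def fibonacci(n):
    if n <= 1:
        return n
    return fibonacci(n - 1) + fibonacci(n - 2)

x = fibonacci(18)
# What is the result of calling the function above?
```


fibonacci(18)
= fibonacci(17) + fibonacci(16)
= (fibonacci(16) + fibonacci(15)) + fibonacci(16)
Computing bottom-up: fibonacci(0)=0, fibonacci(1)=1, fibonacci(2)=1, fibonacci(3)=2, fibonacci(4)=3, fibonacci(5)=5, fibonacci(6)=8, fibonacci(7)=13, fibonacci(8)=21, fibonacci(9)=34, fibonacci(10)=55, fibonacci(11)=89, fibonacci(12)=144, fibonacci(13)=233, fibonacci(14)=377, fibonacci(15)=610, fibonacci(16)=987, fibonacci(17)=1597, fibonacci(18)=2584
= 2584


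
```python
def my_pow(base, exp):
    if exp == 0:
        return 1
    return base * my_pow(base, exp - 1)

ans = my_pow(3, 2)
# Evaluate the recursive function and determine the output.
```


my_pow(3, 2)
= 3 * my_pow(3, 1)
= 3 * 3 * my_pow(3, 0)
= 3 * 3 * 1
= 9
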